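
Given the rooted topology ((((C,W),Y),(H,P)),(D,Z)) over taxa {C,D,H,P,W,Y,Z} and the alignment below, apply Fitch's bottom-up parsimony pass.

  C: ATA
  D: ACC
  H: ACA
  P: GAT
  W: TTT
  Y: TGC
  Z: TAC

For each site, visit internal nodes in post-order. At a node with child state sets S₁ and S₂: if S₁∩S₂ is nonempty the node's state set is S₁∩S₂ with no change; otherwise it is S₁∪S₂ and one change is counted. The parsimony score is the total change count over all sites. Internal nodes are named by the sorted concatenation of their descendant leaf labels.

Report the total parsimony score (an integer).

site 0, node CW: C={A} ∪ W={T} → {A,T} (+1)
site 0, node CWY: CW={A,T} ∩ Y={T} → {T} (+0)
site 0, node HP: H={A} ∪ P={G} → {A,G} (+1)
site 0, node CHPWY: CWY={T} ∪ HP={A,G} → {A,G,T} (+1)
site 0, node DZ: D={A} ∪ Z={T} → {A,T} (+1)
site 0, node CDHPWYZ: CHPWY={A,G,T} ∩ DZ={A,T} → {A,T} (+0)
site 1, node CW: C={T} ∩ W={T} → {T} (+0)
site 1, node CWY: CW={T} ∪ Y={G} → {G,T} (+1)
site 1, node HP: H={C} ∪ P={A} → {A,C} (+1)
site 1, node CHPWY: CWY={G,T} ∪ HP={A,C} → {A,C,G,T} (+1)
site 1, node DZ: D={C} ∪ Z={A} → {A,C} (+1)
site 1, node CDHPWYZ: CHPWY={A,C,G,T} ∩ DZ={A,C} → {A,C} (+0)
site 2, node CW: C={A} ∪ W={T} → {A,T} (+1)
site 2, node CWY: CW={A,T} ∪ Y={C} → {A,C,T} (+1)
site 2, node HP: H={A} ∪ P={T} → {A,T} (+1)
site 2, node CHPWY: CWY={A,C,T} ∩ HP={A,T} → {A,T} (+0)
site 2, node DZ: D={C} ∩ Z={C} → {C} (+0)
site 2, node CDHPWYZ: CHPWY={A,T} ∪ DZ={C} → {A,C,T} (+1)
per-site changes: [4, 4, 4]; total = 12

12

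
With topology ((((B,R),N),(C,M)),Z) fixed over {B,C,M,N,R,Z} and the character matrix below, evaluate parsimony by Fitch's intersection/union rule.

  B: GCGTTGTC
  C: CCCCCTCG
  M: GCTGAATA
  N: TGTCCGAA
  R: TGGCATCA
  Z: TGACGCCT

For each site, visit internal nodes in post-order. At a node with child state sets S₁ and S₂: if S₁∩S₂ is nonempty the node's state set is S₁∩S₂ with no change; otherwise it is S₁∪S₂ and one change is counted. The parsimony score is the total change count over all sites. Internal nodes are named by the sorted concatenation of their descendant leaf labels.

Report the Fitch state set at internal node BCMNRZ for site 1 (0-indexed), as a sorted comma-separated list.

G

BR@0: {G} ∪ {T} = {G,T} (union, +1)
BNR@0: {G,T} ∩ {T} = {T} (intersection, +0)
CM@0: {C} ∪ {G} = {C,G} (union, +1)
BCMNR@0: {T} ∪ {C,G} = {C,G,T} (union, +1)
BCMNRZ@0: {C,G,T} ∩ {T} = {T} (intersection, +0)
BR@1: {C} ∪ {G} = {C,G} (union, +1)
BNR@1: {C,G} ∩ {G} = {G} (intersection, +0)
CM@1: {C} ∩ {C} = {C} (intersection, +0)
BCMNR@1: {G} ∪ {C} = {C,G} (union, +1)
BCMNRZ@1: {C,G} ∩ {G} = {G} (intersection, +0)
BR@2: {G} ∩ {G} = {G} (intersection, +0)
BNR@2: {G} ∪ {T} = {G,T} (union, +1)
CM@2: {C} ∪ {T} = {C,T} (union, +1)
BCMNR@2: {G,T} ∩ {C,T} = {T} (intersection, +0)
BCMNRZ@2: {T} ∪ {A} = {A,T} (union, +1)
BR@3: {T} ∪ {C} = {C,T} (union, +1)
BNR@3: {C,T} ∩ {C} = {C} (intersection, +0)
CM@3: {C} ∪ {G} = {C,G} (union, +1)
BCMNR@3: {C} ∩ {C,G} = {C} (intersection, +0)
BCMNRZ@3: {C} ∩ {C} = {C} (intersection, +0)
BR@4: {T} ∪ {A} = {A,T} (union, +1)
BNR@4: {A,T} ∪ {C} = {A,C,T} (union, +1)
CM@4: {C} ∪ {A} = {A,C} (union, +1)
BCMNR@4: {A,C,T} ∩ {A,C} = {A,C} (intersection, +0)
BCMNRZ@4: {A,C} ∪ {G} = {A,C,G} (union, +1)
BR@5: {G} ∪ {T} = {G,T} (union, +1)
BNR@5: {G,T} ∩ {G} = {G} (intersection, +0)
CM@5: {T} ∪ {A} = {A,T} (union, +1)
BCMNR@5: {G} ∪ {A,T} = {A,G,T} (union, +1)
BCMNRZ@5: {A,G,T} ∪ {C} = {A,C,G,T} (union, +1)
BR@6: {T} ∪ {C} = {C,T} (union, +1)
BNR@6: {C,T} ∪ {A} = {A,C,T} (union, +1)
CM@6: {C} ∪ {T} = {C,T} (union, +1)
BCMNR@6: {A,C,T} ∩ {C,T} = {C,T} (intersection, +0)
BCMNRZ@6: {C,T} ∩ {C} = {C} (intersection, +0)
BR@7: {C} ∪ {A} = {A,C} (union, +1)
BNR@7: {A,C} ∩ {A} = {A} (intersection, +0)
CM@7: {G} ∪ {A} = {A,G} (union, +1)
BCMNR@7: {A} ∩ {A,G} = {A} (intersection, +0)
BCMNRZ@7: {A} ∪ {T} = {A,T} (union, +1)
per-site changes: [3, 2, 3, 2, 4, 4, 3, 3]; total = 24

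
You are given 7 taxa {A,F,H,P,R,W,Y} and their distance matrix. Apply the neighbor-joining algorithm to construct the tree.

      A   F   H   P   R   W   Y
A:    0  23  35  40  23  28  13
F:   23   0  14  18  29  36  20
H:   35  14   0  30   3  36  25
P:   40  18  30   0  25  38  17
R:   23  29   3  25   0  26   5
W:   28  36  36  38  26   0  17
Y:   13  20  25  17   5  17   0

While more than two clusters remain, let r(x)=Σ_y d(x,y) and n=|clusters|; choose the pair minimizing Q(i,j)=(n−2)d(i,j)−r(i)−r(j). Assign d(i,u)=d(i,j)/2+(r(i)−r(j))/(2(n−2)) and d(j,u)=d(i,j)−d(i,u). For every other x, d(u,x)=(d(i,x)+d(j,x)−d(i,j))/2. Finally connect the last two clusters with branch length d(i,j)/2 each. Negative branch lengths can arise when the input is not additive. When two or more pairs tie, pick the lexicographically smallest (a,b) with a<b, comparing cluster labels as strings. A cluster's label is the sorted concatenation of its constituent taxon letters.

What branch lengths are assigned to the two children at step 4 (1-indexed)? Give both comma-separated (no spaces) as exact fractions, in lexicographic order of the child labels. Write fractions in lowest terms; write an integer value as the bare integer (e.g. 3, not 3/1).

193/16,255/16

1. join H+R (d=3, Q=-239) ⇒ HR; edges |H|=47/10, |R|=-17/10
  updated: d(A,HR)=55/2, d(F,HR)=20, d(HR,P)=26, d(HR,W)=59/2, d(HR,Y)=27/2
2. join F+P (d=18, Q=-184) ⇒ FP; edges |F|=25/4, |P|=47/4
  updated: d(A,FP)=45/2, d(FP,HR)=14, d(FP,W)=28, d(FP,Y)=19/2
3. join FP+HR (d=14, Q=-233/2) ⇒ FHPR; edges |FP|=21/4, |HR|=35/4
  updated: d(A,FHPR)=18, d(FHPR,W)=87/4, d(FHPR,Y)=9/2
4. join A+W (d=28, Q=-279/4) ⇒ AW; edges |A|=193/16, |W|=255/16
  updated: d(AW,FHPR)=47/8, d(AW,Y)=1
5. join AW+FHPR (d=47/8, Q=-91/8) ⇒ AFHPRW; edges |AW|=19/16, |FHPR|=75/16
  updated: d(AFHPRW,Y)=-3/16
6. join AFHPRW+Y (d=-3/16) ⇒ AFHPRWY; edges |AFHPRW|=-3/32, |Y|=-3/32
final tree: (((A:193/16,W:255/16):19/16,((F:25/4,P:47/4):21/4,(H:47/10,R:-17/10):35/4):75/16):-3/32,Y:-3/32)
total length: 1099/16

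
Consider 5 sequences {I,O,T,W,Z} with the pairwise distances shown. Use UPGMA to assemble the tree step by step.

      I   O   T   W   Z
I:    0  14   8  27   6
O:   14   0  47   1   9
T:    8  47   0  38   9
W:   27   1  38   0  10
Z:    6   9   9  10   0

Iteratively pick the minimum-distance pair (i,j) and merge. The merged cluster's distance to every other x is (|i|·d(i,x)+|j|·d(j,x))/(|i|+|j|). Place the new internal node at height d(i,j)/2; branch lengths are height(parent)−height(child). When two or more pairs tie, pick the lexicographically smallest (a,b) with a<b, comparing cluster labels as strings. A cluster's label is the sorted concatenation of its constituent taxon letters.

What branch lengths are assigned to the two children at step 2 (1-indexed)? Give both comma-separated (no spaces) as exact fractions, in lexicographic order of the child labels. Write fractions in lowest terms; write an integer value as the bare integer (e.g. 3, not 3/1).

step 1: merge (O,W) at d=1; branch lengths O→1/2, W→1/2; new cluster OW
  updated: d(I,OW)=41/2, d(OW,T)=85/2, d(OW,Z)=19/2
step 2: merge (I,Z) at d=6; branch lengths I→3, Z→3; new cluster IZ
  updated: d(IZ,OW)=15, d(IZ,T)=17/2
step 3: merge (IZ,T) at d=17/2; branch lengths IZ→5/4, T→17/4; new cluster ITZ
  updated: d(ITZ,OW)=145/6
step 4: merge (ITZ,OW) at d=145/6; branch lengths ITZ→47/6, OW→139/12; new cluster IOTWZ
final tree: (((I:3,Z:3):5/4,T:17/4):47/6,(O:1/2,W:1/2):139/12)
total length: 383/12

3,3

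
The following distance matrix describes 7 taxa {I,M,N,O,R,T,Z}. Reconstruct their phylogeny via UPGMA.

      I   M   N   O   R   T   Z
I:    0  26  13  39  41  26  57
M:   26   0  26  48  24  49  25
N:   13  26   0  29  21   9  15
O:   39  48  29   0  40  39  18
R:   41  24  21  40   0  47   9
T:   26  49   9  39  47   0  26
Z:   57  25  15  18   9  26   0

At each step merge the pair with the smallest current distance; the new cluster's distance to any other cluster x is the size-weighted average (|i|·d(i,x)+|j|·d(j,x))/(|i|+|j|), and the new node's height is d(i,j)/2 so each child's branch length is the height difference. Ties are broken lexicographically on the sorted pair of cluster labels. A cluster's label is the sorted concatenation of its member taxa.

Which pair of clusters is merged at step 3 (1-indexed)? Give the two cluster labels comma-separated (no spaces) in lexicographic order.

I,NT

1. join N+T (d=9) ⇒ NT; edges |N|=9/2, |T|=9/2
  updated: d(I,NT)=39/2, d(M,NT)=75/2, d(NT,O)=34, d(NT,R)=34, d(NT,Z)=41/2
2. join R+Z (d=9) ⇒ RZ; edges |R|=9/2, |Z|=9/2
  updated: d(I,RZ)=49, d(M,RZ)=49/2, d(NT,RZ)=109/4, d(O,RZ)=29
3. join I+NT (d=39/2) ⇒ INT; edges |I|=39/4, |NT|=21/4
  updated: d(INT,M)=101/3, d(INT,O)=107/3, d(INT,RZ)=69/2
4. join M+RZ (d=49/2) ⇒ MRZ; edges |M|=49/4, |RZ|=31/4
  updated: d(INT,MRZ)=308/9, d(MRZ,O)=106/3
5. join INT+MRZ (d=308/9) ⇒ IMNRTZ; edges |INT|=265/36, |MRZ|=175/36
  updated: d(IMNRTZ,O)=71/2
6. join IMNRTZ+O (d=71/2) ⇒ IMNORTZ; edges |IMNRTZ|=23/36, |O|=71/4
final tree: (((I:39/4,(N:9/2,T:9/2):21/4):265/36,(M:49/4,(R:9/2,Z:9/2):31/4):175/36):23/36,O:71/4)
total length: 1505/18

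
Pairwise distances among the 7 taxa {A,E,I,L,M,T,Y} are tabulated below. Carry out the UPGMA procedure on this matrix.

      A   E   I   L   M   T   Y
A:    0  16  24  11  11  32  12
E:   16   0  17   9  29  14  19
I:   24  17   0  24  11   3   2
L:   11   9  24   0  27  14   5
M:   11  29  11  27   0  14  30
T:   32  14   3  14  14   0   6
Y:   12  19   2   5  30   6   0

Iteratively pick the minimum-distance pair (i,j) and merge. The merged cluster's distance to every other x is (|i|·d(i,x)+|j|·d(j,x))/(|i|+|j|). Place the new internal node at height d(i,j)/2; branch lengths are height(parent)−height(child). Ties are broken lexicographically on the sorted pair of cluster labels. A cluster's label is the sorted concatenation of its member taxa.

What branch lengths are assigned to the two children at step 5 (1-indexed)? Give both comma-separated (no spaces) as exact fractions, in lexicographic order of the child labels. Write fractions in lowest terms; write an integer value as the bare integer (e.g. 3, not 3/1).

13/4,11/2

step 1: merge (I,Y) at d=2; branch lengths I→1, Y→1; new cluster IY
  updated: d(A,IY)=18, d(E,IY)=18, d(IY,L)=29/2, d(IY,M)=41/2, d(IY,T)=9/2
step 2: merge (IY,T) at d=9/2; branch lengths IY→5/4, T→9/4; new cluster ITY
  updated: d(A,ITY)=68/3, d(E,ITY)=50/3, d(ITY,L)=43/3, d(ITY,M)=55/3
step 3: merge (E,L) at d=9; branch lengths E→9/2, L→9/2; new cluster EL
  updated: d(A,EL)=27/2, d(EL,ITY)=31/2, d(EL,M)=28
step 4: merge (A,M) at d=11; branch lengths A→11/2, M→11/2; new cluster AM
  updated: d(AM,EL)=83/4, d(AM,ITY)=41/2
step 5: merge (EL,ITY) at d=31/2; branch lengths EL→13/4, ITY→11/2; new cluster EILTY
  updated: d(AM,EILTY)=103/5
step 6: merge (AM,EILTY) at d=103/5; branch lengths AM→24/5, EILTY→51/20; new cluster AEILMTY
final tree: ((A:11/2,M:11/2):24/5,((E:9/2,L:9/2):13/4,((I:1,Y:1):5/4,T:9/4):11/2):51/20)
total length: 208/5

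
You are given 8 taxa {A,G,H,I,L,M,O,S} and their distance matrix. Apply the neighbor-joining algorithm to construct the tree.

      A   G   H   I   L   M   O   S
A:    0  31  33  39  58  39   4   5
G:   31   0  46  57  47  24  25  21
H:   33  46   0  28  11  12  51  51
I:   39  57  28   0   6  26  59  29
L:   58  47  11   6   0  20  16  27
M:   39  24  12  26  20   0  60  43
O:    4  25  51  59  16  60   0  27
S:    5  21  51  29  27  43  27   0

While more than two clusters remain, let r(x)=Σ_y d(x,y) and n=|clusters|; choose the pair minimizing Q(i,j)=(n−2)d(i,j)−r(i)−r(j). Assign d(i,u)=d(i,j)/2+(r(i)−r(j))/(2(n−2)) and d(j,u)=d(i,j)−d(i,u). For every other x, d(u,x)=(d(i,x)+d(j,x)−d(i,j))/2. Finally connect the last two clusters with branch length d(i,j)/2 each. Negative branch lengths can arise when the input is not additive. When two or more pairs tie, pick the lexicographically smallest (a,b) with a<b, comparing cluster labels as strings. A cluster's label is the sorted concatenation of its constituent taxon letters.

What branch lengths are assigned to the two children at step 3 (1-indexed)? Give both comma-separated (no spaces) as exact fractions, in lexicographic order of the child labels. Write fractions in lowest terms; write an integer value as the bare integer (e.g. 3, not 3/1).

95/32,433/32

iteration 1: select A,O (d=4, Q=-427); attach at lengths (-3/4, 19/4); label the merged cluster AO
  updated: d(AO,G)=26, d(AO,H)=40, d(AO,I)=47, d(AO,L)=35, d(AO,M)=95/2, d(AO,S)=14
iteration 2: select AO,S (d=14, Q=-649/2); attach at lengths (189/20, 91/20); label the merged cluster AOS
  updated: d(AOS,G)=33/2, d(AOS,H)=77/2, d(AOS,I)=31, d(AOS,L)=24, d(AOS,M)=153/4
iteration 3: select AOS,G (d=33/2, Q=-1091/4); attach at lengths (95/32, 433/32); label the merged cluster AGOS
  updated: d(AGOS,H)=34, d(AGOS,I)=143/4, d(AGOS,L)=109/4, d(AGOS,M)=183/8
iteration 4: select I,L (d=6, Q=-142); attach at lengths (33/4, -9/4); label the merged cluster IL
  updated: d(AGOS,IL)=57/2, d(H,IL)=33/2, d(IL,M)=20
iteration 5: select AGOS,M (d=183/8, Q=-189/2); attach at lengths (305/16, 61/16); label the merged cluster AGMOS
  updated: d(AGMOS,H)=185/16, d(AGMOS,IL)=205/16
iteration 6: select AGMOS,H (d=185/16, Q=-327/8); attach at lengths (63/16, 61/8); label the merged cluster AGHMOS
  updated: d(AGHMOS,IL)=71/8
iteration 7: select AGHMOS,IL (d=71/8); attach at lengths (71/16, 71/16); label the merged cluster AGHILMOS
final tree: ((((((A:-3/4,O:19/4):189/20,S:91/20):95/32,G:433/32):305/16,M:61/16):63/16,H:61/8):71/16,(I:33/4,L:-9/4):71/16)
total length: 1341/16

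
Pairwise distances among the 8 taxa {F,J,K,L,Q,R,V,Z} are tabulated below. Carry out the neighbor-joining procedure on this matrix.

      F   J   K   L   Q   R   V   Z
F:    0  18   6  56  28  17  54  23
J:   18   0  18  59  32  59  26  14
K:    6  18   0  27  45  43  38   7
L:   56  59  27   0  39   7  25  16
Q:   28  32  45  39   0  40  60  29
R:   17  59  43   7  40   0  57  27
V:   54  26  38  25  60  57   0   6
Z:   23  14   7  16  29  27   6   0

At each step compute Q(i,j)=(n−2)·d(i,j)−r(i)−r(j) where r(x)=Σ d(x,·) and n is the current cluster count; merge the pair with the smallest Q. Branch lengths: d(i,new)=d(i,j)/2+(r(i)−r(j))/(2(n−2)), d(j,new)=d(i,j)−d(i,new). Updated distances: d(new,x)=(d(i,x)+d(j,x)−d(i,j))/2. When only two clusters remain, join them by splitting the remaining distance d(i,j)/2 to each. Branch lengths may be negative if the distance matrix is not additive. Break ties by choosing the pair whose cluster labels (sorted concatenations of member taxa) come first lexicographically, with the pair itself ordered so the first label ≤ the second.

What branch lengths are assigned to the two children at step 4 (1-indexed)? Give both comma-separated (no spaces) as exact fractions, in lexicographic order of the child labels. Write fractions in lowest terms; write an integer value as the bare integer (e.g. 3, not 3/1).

step 1: merge (L,R) at d=7, Q=-437; branch lengths L→7/4, R→21/4; new cluster LR
  updated: d(F,LR)=33, d(J,LR)=111/2, d(K,LR)=63/2, d(LR,Q)=36, d(LR,V)=75/2, d(LR,Z)=18
step 2: merge (V,Z) at d=6, Q=-577/2; branch lengths V→309/20, Z→-189/20; new cluster VZ
  updated: d(F,VZ)=71/2, d(J,VZ)=17, d(K,VZ)=39/2, d(LR,VZ)=99/4, d(Q,VZ)=83/2
step 3: merge (LR,VZ) at d=99/4, Q=-220; branch lengths LR→283/16, VZ→113/16; new cluster LRVZ
  updated: d(F,LRVZ)=175/8, d(J,LRVZ)=191/8, d(K,LRVZ)=105/8, d(LRVZ,Q)=211/8
step 4: merge (F,K) at d=6, Q=-138; branch lengths F→13/8, K→35/8; new cluster FK
  updated: d(FK,J)=15, d(FK,LRVZ)=29/2, d(FK,Q)=67/2
step 5: merge (FK,J) at d=15, Q=-831/8; branch lengths FK→177/32, J→303/32; new cluster FJK
  updated: d(FJK,LRVZ)=187/16, d(FJK,Q)=101/4
step 6: merge (FJK,LRVZ) at d=187/16, Q=-1013/16; branch lengths FJK→169/32, LRVZ→205/32; new cluster FJKLRVZ
  updated: d(FJKLRVZ,Q)=639/32
step 7: merge (FJKLRVZ,Q) at d=639/32; branch lengths FJKLRVZ→639/64, Q→639/64; new cluster FJKLQRVZ
final tree: ((((F:13/8,K:35/8):177/32,J:303/32):169/32,((L:7/4,R:21/4):283/16,(V:309/20,Z:-189/20):113/16):205/32):639/64,Q:639/64)
total length: 2893/32

13/8,35/8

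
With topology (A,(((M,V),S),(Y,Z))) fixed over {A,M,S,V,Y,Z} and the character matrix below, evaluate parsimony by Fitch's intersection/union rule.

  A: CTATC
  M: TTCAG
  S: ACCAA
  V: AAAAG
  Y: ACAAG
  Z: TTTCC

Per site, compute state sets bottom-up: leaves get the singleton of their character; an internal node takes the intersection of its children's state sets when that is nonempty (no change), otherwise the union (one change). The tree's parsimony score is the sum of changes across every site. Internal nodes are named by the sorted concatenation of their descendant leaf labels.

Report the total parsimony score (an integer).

14

site 0, node MV: M={T} ∪ V={A} → {A,T} (+1)
site 0, node MSV: MV={A,T} ∩ S={A} → {A} (+0)
site 0, node YZ: Y={A} ∪ Z={T} → {A,T} (+1)
site 0, node MSVYZ: MSV={A} ∩ YZ={A,T} → {A} (+0)
site 0, node AMSVYZ: A={C} ∪ MSVYZ={A} → {A,C} (+1)
site 1, node MV: M={T} ∪ V={A} → {A,T} (+1)
site 1, node MSV: MV={A,T} ∪ S={C} → {A,C,T} (+1)
site 1, node YZ: Y={C} ∪ Z={T} → {C,T} (+1)
site 1, node MSVYZ: MSV={A,C,T} ∩ YZ={C,T} → {C,T} (+0)
site 1, node AMSVYZ: A={T} ∩ MSVYZ={C,T} → {T} (+0)
site 2, node MV: M={C} ∪ V={A} → {A,C} (+1)
site 2, node MSV: MV={A,C} ∩ S={C} → {C} (+0)
site 2, node YZ: Y={A} ∪ Z={T} → {A,T} (+1)
site 2, node MSVYZ: MSV={C} ∪ YZ={A,T} → {A,C,T} (+1)
site 2, node AMSVYZ: A={A} ∩ MSVYZ={A,C,T} → {A} (+0)
site 3, node MV: M={A} ∩ V={A} → {A} (+0)
site 3, node MSV: MV={A} ∩ S={A} → {A} (+0)
site 3, node YZ: Y={A} ∪ Z={C} → {A,C} (+1)
site 3, node MSVYZ: MSV={A} ∩ YZ={A,C} → {A} (+0)
site 3, node AMSVYZ: A={T} ∪ MSVYZ={A} → {A,T} (+1)
site 4, node MV: M={G} ∩ V={G} → {G} (+0)
site 4, node MSV: MV={G} ∪ S={A} → {A,G} (+1)
site 4, node YZ: Y={G} ∪ Z={C} → {C,G} (+1)
site 4, node MSVYZ: MSV={A,G} ∩ YZ={C,G} → {G} (+0)
site 4, node AMSVYZ: A={C} ∪ MSVYZ={G} → {C,G} (+1)
per-site changes: [3, 3, 3, 2, 3]; total = 14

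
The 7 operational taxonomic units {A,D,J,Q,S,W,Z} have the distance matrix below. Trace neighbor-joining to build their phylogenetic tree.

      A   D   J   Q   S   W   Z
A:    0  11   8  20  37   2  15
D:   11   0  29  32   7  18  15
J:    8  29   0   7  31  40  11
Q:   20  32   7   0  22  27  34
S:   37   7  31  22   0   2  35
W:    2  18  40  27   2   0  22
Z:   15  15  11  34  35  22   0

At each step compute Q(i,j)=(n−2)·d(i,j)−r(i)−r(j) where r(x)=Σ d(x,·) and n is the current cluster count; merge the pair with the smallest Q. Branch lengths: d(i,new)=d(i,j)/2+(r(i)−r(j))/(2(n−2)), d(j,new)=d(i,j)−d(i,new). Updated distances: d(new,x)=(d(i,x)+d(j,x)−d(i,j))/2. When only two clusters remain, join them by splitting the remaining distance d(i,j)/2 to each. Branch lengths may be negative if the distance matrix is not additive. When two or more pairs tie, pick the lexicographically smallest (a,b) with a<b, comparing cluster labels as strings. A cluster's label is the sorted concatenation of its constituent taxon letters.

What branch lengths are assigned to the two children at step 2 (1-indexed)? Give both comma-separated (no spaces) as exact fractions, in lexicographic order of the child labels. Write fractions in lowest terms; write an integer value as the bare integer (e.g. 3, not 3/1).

1/8,55/8

1. join S+W (d=2, Q=-235) ⇒ SW; edges |S|=33/10, |W|=-13/10
  updated: d(A,SW)=37/2, d(D,SW)=23/2, d(J,SW)=69/2, d(Q,SW)=47/2, d(SW,Z)=55/2
2. join J+Q (d=7, Q=-178) ⇒ JQ; edges |J|=1/8, |Q|=55/8
  updated: d(A,JQ)=21/2, d(D,JQ)=27, d(JQ,SW)=51/2, d(JQ,Z)=19
3. join D+SW (d=23/2, Q=-113) ⇒ DSW; edges |D|=8/3, |SW|=53/6
  updated: d(A,DSW)=9, d(DSW,JQ)=41/2, d(DSW,Z)=31/2
4. join A+JQ (d=21/2, Q=-127/2) ⇒ AJQ; edges |A|=11/8, |JQ|=73/8
  updated: d(AJQ,DSW)=19/2, d(AJQ,Z)=47/4
5. join AJQ+DSW (d=19/2, Q=-147/4) ⇒ ADJQSW; edges |AJQ|=23/8, |DSW|=53/8
  updated: d(ADJQSW,Z)=71/8
6. join ADJQSW+Z (d=71/8) ⇒ ADJQSWZ; edges |ADJQSW|=71/16, |Z|=71/16
final tree: (((A:11/8,(J:1/8,Q:55/8):73/8):23/8,(D:8/3,(S:33/10,W:-13/10):53/6):53/8):71/16,Z:71/16)
total length: 395/8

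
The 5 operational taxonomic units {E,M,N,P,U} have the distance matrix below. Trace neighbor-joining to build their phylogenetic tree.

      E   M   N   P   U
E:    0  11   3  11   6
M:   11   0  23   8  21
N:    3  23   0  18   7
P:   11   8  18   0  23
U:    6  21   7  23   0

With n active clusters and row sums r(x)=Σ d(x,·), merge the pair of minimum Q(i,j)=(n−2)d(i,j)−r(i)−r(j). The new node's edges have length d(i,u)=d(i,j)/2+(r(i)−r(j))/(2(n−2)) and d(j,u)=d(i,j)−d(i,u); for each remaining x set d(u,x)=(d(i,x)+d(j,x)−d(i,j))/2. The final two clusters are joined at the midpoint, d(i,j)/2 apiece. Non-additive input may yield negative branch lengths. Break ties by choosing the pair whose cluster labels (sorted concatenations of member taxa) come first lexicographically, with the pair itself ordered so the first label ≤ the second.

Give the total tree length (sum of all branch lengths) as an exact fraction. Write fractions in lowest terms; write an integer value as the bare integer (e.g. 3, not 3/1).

207/8

iteration 1: select M,P (d=8, Q=-99); attach at lengths (9/2, 7/2); label the merged cluster MP
  updated: d(E,MP)=7, d(MP,N)=33/2, d(MP,U)=18
iteration 2: select E,MP (d=7, Q=-87/2); attach at lengths (-23/8, 79/8); label the merged cluster EMP
  updated: d(EMP,N)=25/4, d(EMP,U)=17/2
iteration 3: select EMP,N (d=25/4, Q=-87/4); attach at lengths (31/8, 19/8); label the merged cluster EMNP
  updated: d(EMNP,U)=37/8
iteration 4: select EMNP,U (d=37/8); attach at lengths (37/16, 37/16); label the merged cluster EMNPU
final tree: (((E:-23/8,(M:9/2,P:7/2):79/8):31/8,N:19/8):37/16,U:37/16)
total length: 207/8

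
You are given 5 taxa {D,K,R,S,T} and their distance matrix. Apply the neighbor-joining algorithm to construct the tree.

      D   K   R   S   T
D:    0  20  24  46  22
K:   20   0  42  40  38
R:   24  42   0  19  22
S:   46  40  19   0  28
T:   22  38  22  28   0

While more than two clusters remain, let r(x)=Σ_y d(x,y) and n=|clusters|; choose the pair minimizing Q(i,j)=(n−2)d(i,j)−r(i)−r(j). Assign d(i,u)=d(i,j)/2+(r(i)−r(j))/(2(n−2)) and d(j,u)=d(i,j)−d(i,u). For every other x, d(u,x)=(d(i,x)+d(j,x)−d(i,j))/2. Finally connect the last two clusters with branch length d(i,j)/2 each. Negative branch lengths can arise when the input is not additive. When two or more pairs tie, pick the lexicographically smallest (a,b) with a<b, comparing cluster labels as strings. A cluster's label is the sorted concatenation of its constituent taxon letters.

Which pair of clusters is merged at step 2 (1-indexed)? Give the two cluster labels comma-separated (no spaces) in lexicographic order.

iteration 1: select D,K (d=20, Q=-192); attach at lengths (16/3, 44/3); label the merged cluster DK
  updated: d(DK,R)=23, d(DK,S)=33, d(DK,T)=20
iteration 2: select DK,T (d=20, Q=-106); attach at lengths (23/2, 17/2); label the merged cluster DKT
  updated: d(DKT,R)=25/2, d(DKT,S)=41/2
iteration 3: select DKT,R (d=25/2, Q=-52); attach at lengths (7, 11/2); label the merged cluster DKRT
  updated: d(DKRT,S)=27/2
iteration 4: select DKRT,S (d=27/2); attach at lengths (27/4, 27/4); label the merged cluster DKRST
final tree: ((((D:16/3,K:44/3):23/2,T:17/2):7,R:11/2):27/4,S:27/4)
total length: 66

DK,T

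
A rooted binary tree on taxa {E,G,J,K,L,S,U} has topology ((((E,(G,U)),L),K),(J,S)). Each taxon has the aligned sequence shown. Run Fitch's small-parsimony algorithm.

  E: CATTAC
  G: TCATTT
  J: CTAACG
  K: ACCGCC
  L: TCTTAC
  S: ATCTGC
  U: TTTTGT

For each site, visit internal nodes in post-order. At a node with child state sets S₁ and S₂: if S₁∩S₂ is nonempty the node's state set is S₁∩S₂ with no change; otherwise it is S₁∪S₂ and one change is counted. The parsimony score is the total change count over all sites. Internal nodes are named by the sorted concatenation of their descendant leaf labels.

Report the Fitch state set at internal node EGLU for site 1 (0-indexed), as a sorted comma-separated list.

C

GU@0: {T} ∩ {T} = {T} (intersection, +0)
EGU@0: {C} ∪ {T} = {C,T} (union, +1)
EGLU@0: {C,T} ∩ {T} = {T} (intersection, +0)
EGKLU@0: {T} ∪ {A} = {A,T} (union, +1)
JS@0: {C} ∪ {A} = {A,C} (union, +1)
EGJKLSU@0: {A,T} ∩ {A,C} = {A} (intersection, +0)
GU@1: {C} ∪ {T} = {C,T} (union, +1)
EGU@1: {A} ∪ {C,T} = {A,C,T} (union, +1)
EGLU@1: {A,C,T} ∩ {C} = {C} (intersection, +0)
EGKLU@1: {C} ∩ {C} = {C} (intersection, +0)
JS@1: {T} ∩ {T} = {T} (intersection, +0)
EGJKLSU@1: {C} ∪ {T} = {C,T} (union, +1)
GU@2: {A} ∪ {T} = {A,T} (union, +1)
EGU@2: {T} ∩ {A,T} = {T} (intersection, +0)
EGLU@2: {T} ∩ {T} = {T} (intersection, +0)
EGKLU@2: {T} ∪ {C} = {C,T} (union, +1)
JS@2: {A} ∪ {C} = {A,C} (union, +1)
EGJKLSU@2: {C,T} ∩ {A,C} = {C} (intersection, +0)
GU@3: {T} ∩ {T} = {T} (intersection, +0)
EGU@3: {T} ∩ {T} = {T} (intersection, +0)
EGLU@3: {T} ∩ {T} = {T} (intersection, +0)
EGKLU@3: {T} ∪ {G} = {G,T} (union, +1)
JS@3: {A} ∪ {T} = {A,T} (union, +1)
EGJKLSU@3: {G,T} ∩ {A,T} = {T} (intersection, +0)
GU@4: {T} ∪ {G} = {G,T} (union, +1)
EGU@4: {A} ∪ {G,T} = {A,G,T} (union, +1)
EGLU@4: {A,G,T} ∩ {A} = {A} (intersection, +0)
EGKLU@4: {A} ∪ {C} = {A,C} (union, +1)
JS@4: {C} ∪ {G} = {C,G} (union, +1)
EGJKLSU@4: {A,C} ∩ {C,G} = {C} (intersection, +0)
GU@5: {T} ∩ {T} = {T} (intersection, +0)
EGU@5: {C} ∪ {T} = {C,T} (union, +1)
EGLU@5: {C,T} ∩ {C} = {C} (intersection, +0)
EGKLU@5: {C} ∩ {C} = {C} (intersection, +0)
JS@5: {G} ∪ {C} = {C,G} (union, +1)
EGJKLSU@5: {C} ∩ {C,G} = {C} (intersection, +0)
per-site changes: [3, 3, 3, 2, 4, 2]; total = 17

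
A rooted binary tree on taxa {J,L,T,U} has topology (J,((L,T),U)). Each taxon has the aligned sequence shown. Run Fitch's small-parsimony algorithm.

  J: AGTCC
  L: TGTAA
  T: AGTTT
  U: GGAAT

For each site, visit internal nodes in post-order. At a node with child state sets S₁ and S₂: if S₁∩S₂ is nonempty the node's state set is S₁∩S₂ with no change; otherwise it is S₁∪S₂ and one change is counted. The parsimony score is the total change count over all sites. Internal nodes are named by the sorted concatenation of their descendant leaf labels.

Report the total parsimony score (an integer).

site 0, node LT: L={T} ∪ T={A} → {A,T} (+1)
site 0, node LTU: LT={A,T} ∪ U={G} → {A,G,T} (+1)
site 0, node JLTU: J={A} ∩ LTU={A,G,T} → {A} (+0)
site 1, node LT: L={G} ∩ T={G} → {G} (+0)
site 1, node LTU: LT={G} ∩ U={G} → {G} (+0)
site 1, node JLTU: J={G} ∩ LTU={G} → {G} (+0)
site 2, node LT: L={T} ∩ T={T} → {T} (+0)
site 2, node LTU: LT={T} ∪ U={A} → {A,T} (+1)
site 2, node JLTU: J={T} ∩ LTU={A,T} → {T} (+0)
site 3, node LT: L={A} ∪ T={T} → {A,T} (+1)
site 3, node LTU: LT={A,T} ∩ U={A} → {A} (+0)
site 3, node JLTU: J={C} ∪ LTU={A} → {A,C} (+1)
site 4, node LT: L={A} ∪ T={T} → {A,T} (+1)
site 4, node LTU: LT={A,T} ∩ U={T} → {T} (+0)
site 4, node JLTU: J={C} ∪ LTU={T} → {C,T} (+1)
per-site changes: [2, 0, 1, 2, 2]; total = 7

7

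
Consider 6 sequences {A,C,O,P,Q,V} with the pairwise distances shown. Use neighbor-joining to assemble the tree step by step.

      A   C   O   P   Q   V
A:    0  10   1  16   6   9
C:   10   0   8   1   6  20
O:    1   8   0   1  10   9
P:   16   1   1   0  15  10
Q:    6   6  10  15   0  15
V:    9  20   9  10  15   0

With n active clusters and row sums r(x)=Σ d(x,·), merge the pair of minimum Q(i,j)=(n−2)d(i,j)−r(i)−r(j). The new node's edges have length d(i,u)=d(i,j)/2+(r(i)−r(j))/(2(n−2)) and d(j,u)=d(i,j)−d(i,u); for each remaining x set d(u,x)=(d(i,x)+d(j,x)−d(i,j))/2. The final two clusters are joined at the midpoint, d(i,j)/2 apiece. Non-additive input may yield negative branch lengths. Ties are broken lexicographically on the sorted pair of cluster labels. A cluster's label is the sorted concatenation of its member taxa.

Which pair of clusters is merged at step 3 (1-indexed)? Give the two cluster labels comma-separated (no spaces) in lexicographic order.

iteration 1: select C,P (d=1, Q=-84); attach at lengths (3/4, 1/4); label the merged cluster CP
  updated: d(A,CP)=25/2, d(CP,O)=4, d(CP,Q)=10, d(CP,V)=29/2
iteration 2: select CP,O (d=4, Q=-53); attach at lengths (29/6, -5/6); label the merged cluster COP
  updated: d(A,COP)=19/4, d(COP,Q)=8, d(COP,V)=39/4
iteration 3: select A,Q (d=6, Q=-147/4); attach at lengths (11/16, 85/16); label the merged cluster AQ
  updated: d(AQ,COP)=27/8, d(AQ,V)=9
iteration 4: select AQ,COP (d=27/8, Q=-177/8); attach at lengths (21/16, 33/16); label the merged cluster ACOPQ
  updated: d(ACOPQ,V)=123/16
iteration 5: select ACOPQ,V (d=123/16); attach at lengths (123/32, 123/32); label the merged cluster ACOPQV
final tree: (((A:11/16,Q:85/16):21/16,((C:3/4,P:1/4):29/6,O:-5/6):33/16):123/32,V:123/32)
total length: 353/16

A,Q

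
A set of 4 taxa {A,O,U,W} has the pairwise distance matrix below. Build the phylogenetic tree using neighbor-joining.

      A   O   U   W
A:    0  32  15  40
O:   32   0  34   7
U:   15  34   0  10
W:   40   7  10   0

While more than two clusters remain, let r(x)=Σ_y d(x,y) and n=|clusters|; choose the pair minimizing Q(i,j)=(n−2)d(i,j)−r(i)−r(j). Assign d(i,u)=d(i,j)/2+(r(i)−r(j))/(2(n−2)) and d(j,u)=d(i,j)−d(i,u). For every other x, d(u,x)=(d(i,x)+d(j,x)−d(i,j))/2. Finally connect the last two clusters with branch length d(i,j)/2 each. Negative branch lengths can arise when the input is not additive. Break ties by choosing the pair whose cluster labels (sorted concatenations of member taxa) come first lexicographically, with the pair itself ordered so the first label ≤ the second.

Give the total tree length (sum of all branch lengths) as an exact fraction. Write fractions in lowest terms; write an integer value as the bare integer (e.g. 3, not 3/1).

1. join A+U (d=15, Q=-116) ⇒ AU; edges |A|=29/2, |U|=1/2
  updated: d(AU,O)=51/2, d(AU,W)=35/2
2. join AU+O (d=51/2, Q=-50) ⇒ AOU; edges |AU|=18, |O|=15/2
  updated: d(AOU,W)=-1/2
3. join AOU+W (d=-1/2) ⇒ AOUW; edges |AOU|=-1/4, |W|=-1/4
final tree: (((A:29/2,U:1/2):18,O:15/2):-1/4,W:-1/4)
total length: 40

40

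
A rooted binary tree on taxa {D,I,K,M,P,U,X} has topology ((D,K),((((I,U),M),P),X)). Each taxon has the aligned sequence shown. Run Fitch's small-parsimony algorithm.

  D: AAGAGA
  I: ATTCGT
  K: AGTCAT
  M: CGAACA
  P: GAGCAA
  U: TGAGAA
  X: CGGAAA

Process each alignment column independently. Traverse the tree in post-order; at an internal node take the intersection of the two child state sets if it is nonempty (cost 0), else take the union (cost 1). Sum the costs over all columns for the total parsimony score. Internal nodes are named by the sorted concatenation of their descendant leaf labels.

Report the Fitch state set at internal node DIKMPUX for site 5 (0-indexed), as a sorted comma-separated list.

DK@0: {A} ∩ {A} = {A} (intersection, +0)
IU@0: {A} ∪ {T} = {A,T} (union, +1)
IMU@0: {A,T} ∪ {C} = {A,C,T} (union, +1)
IMPU@0: {A,C,T} ∪ {G} = {A,C,G,T} (union, +1)
IMPUX@0: {A,C,G,T} ∩ {C} = {C} (intersection, +0)
DIKMPUX@0: {A} ∪ {C} = {A,C} (union, +1)
DK@1: {A} ∪ {G} = {A,G} (union, +1)
IU@1: {T} ∪ {G} = {G,T} (union, +1)
IMU@1: {G,T} ∩ {G} = {G} (intersection, +0)
IMPU@1: {G} ∪ {A} = {A,G} (union, +1)
IMPUX@1: {A,G} ∩ {G} = {G} (intersection, +0)
DIKMPUX@1: {A,G} ∩ {G} = {G} (intersection, +0)
DK@2: {G} ∪ {T} = {G,T} (union, +1)
IU@2: {T} ∪ {A} = {A,T} (union, +1)
IMU@2: {A,T} ∩ {A} = {A} (intersection, +0)
IMPU@2: {A} ∪ {G} = {A,G} (union, +1)
IMPUX@2: {A,G} ∩ {G} = {G} (intersection, +0)
DIKMPUX@2: {G,T} ∩ {G} = {G} (intersection, +0)
DK@3: {A} ∪ {C} = {A,C} (union, +1)
IU@3: {C} ∪ {G} = {C,G} (union, +1)
IMU@3: {C,G} ∪ {A} = {A,C,G} (union, +1)
IMPU@3: {A,C,G} ∩ {C} = {C} (intersection, +0)
IMPUX@3: {C} ∪ {A} = {A,C} (union, +1)
DIKMPUX@3: {A,C} ∩ {A,C} = {A,C} (intersection, +0)
DK@4: {G} ∪ {A} = {A,G} (union, +1)
IU@4: {G} ∪ {A} = {A,G} (union, +1)
IMU@4: {A,G} ∪ {C} = {A,C,G} (union, +1)
IMPU@4: {A,C,G} ∩ {A} = {A} (intersection, +0)
IMPUX@4: {A} ∩ {A} = {A} (intersection, +0)
DIKMPUX@4: {A,G} ∩ {A} = {A} (intersection, +0)
DK@5: {A} ∪ {T} = {A,T} (union, +1)
IU@5: {T} ∪ {A} = {A,T} (union, +1)
IMU@5: {A,T} ∩ {A} = {A} (intersection, +0)
IMPU@5: {A} ∩ {A} = {A} (intersection, +0)
IMPUX@5: {A} ∩ {A} = {A} (intersection, +0)
DIKMPUX@5: {A,T} ∩ {A} = {A} (intersection, +0)
per-site changes: [4, 3, 3, 4, 3, 2]; total = 19

A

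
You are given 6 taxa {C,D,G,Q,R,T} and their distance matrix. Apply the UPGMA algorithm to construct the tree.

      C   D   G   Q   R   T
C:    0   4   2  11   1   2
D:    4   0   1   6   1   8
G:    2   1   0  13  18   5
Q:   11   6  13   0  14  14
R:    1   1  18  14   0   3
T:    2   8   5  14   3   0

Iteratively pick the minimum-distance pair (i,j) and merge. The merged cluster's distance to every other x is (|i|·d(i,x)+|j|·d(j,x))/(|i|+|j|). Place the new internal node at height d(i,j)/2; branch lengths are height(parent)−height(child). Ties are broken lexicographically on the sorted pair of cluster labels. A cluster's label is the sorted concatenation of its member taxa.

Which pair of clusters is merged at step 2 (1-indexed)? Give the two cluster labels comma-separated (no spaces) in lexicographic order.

iteration 1: select C,R (d=1); attach at lengths (1/2, 1/2); label the merged cluster CR
  updated: d(CR,D)=5/2, d(CR,G)=10, d(CR,Q)=25/2, d(CR,T)=5/2
iteration 2: select D,G (d=1); attach at lengths (1/2, 1/2); label the merged cluster DG
  updated: d(CR,DG)=25/4, d(DG,Q)=19/2, d(DG,T)=13/2
iteration 3: select CR,T (d=5/2); attach at lengths (3/4, 5/4); label the merged cluster CRT
  updated: d(CRT,DG)=19/3, d(CRT,Q)=13
iteration 4: select CRT,DG (d=19/3); attach at lengths (23/12, 8/3); label the merged cluster CDGRT
  updated: d(CDGRT,Q)=58/5
iteration 5: select CDGRT,Q (d=58/5); attach at lengths (79/30, 29/5); label the merged cluster CDGQRT
final tree: ((((C:1/2,R:1/2):3/4,T:5/4):23/12,(D:1/2,G:1/2):8/3):79/30,Q:29/5)
total length: 1021/60

D,G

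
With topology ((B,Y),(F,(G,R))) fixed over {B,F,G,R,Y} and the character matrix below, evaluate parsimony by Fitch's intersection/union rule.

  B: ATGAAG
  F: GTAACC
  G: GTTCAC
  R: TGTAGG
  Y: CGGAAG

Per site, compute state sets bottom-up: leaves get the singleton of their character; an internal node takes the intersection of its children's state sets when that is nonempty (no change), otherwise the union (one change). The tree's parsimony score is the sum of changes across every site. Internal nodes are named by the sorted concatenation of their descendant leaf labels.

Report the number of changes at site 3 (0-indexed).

[col 0] BY: children B:{A}, Y:{C} ∪→ {A,C}; cost 1
[col 0] GR: children G:{G}, R:{T} ∪→ {G,T}; cost 1
[col 0] FGR: children F:{G}, GR:{G,T} ∩→ {G}; cost 0
[col 0] BFGRY: children BY:{A,C}, FGR:{G} ∪→ {A,C,G}; cost 1
[col 1] BY: children B:{T}, Y:{G} ∪→ {G,T}; cost 1
[col 1] GR: children G:{T}, R:{G} ∪→ {G,T}; cost 1
[col 1] FGR: children F:{T}, GR:{G,T} ∩→ {T}; cost 0
[col 1] BFGRY: children BY:{G,T}, FGR:{T} ∩→ {T}; cost 0
[col 2] BY: children B:{G}, Y:{G} ∩→ {G}; cost 0
[col 2] GR: children G:{T}, R:{T} ∩→ {T}; cost 0
[col 2] FGR: children F:{A}, GR:{T} ∪→ {A,T}; cost 1
[col 2] BFGRY: children BY:{G}, FGR:{A,T} ∪→ {A,G,T}; cost 1
[col 3] BY: children B:{A}, Y:{A} ∩→ {A}; cost 0
[col 3] GR: children G:{C}, R:{A} ∪→ {A,C}; cost 1
[col 3] FGR: children F:{A}, GR:{A,C} ∩→ {A}; cost 0
[col 3] BFGRY: children BY:{A}, FGR:{A} ∩→ {A}; cost 0
[col 4] BY: children B:{A}, Y:{A} ∩→ {A}; cost 0
[col 4] GR: children G:{A}, R:{G} ∪→ {A,G}; cost 1
[col 4] FGR: children F:{C}, GR:{A,G} ∪→ {A,C,G}; cost 1
[col 4] BFGRY: children BY:{A}, FGR:{A,C,G} ∩→ {A}; cost 0
[col 5] BY: children B:{G}, Y:{G} ∩→ {G}; cost 0
[col 5] GR: children G:{C}, R:{G} ∪→ {C,G}; cost 1
[col 5] FGR: children F:{C}, GR:{C,G} ∩→ {C}; cost 0
[col 5] BFGRY: children BY:{G}, FGR:{C} ∪→ {C,G}; cost 1
per-site changes: [3, 2, 2, 1, 2, 2]; total = 12

1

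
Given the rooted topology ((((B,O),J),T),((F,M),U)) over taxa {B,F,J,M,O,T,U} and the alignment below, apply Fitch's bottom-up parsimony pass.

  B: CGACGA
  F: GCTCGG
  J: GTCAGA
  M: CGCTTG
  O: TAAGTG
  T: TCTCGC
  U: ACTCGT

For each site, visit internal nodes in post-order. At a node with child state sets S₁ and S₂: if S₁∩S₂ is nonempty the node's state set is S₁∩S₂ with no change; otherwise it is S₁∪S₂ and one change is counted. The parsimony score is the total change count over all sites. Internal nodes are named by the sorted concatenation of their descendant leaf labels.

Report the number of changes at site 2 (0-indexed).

site 0, node BO: B={C} ∪ O={T} → {C,T} (+1)
site 0, node BJO: BO={C,T} ∪ J={G} → {C,G,T} (+1)
site 0, node BJOT: BJO={C,G,T} ∩ T={T} → {T} (+0)
site 0, node FM: F={G} ∪ M={C} → {C,G} (+1)
site 0, node FMU: FM={C,G} ∪ U={A} → {A,C,G} (+1)
site 0, node BFJMOTU: BJOT={T} ∪ FMU={A,C,G} → {A,C,G,T} (+1)
site 1, node BO: B={G} ∪ O={A} → {A,G} (+1)
site 1, node BJO: BO={A,G} ∪ J={T} → {A,G,T} (+1)
site 1, node BJOT: BJO={A,G,T} ∪ T={C} → {A,C,G,T} (+1)
site 1, node FM: F={C} ∪ M={G} → {C,G} (+1)
site 1, node FMU: FM={C,G} ∩ U={C} → {C} (+0)
site 1, node BFJMOTU: BJOT={A,C,G,T} ∩ FMU={C} → {C} (+0)
site 2, node BO: B={A} ∩ O={A} → {A} (+0)
site 2, node BJO: BO={A} ∪ J={C} → {A,C} (+1)
site 2, node BJOT: BJO={A,C} ∪ T={T} → {A,C,T} (+1)
site 2, node FM: F={T} ∪ M={C} → {C,T} (+1)
site 2, node FMU: FM={C,T} ∩ U={T} → {T} (+0)
site 2, node BFJMOTU: BJOT={A,C,T} ∩ FMU={T} → {T} (+0)
site 3, node BO: B={C} ∪ O={G} → {C,G} (+1)
site 3, node BJO: BO={C,G} ∪ J={A} → {A,C,G} (+1)
site 3, node BJOT: BJO={A,C,G} ∩ T={C} → {C} (+0)
site 3, node FM: F={C} ∪ M={T} → {C,T} (+1)
site 3, node FMU: FM={C,T} ∩ U={C} → {C} (+0)
site 3, node BFJMOTU: BJOT={C} ∩ FMU={C} → {C} (+0)
site 4, node BO: B={G} ∪ O={T} → {G,T} (+1)
site 4, node BJO: BO={G,T} ∩ J={G} → {G} (+0)
site 4, node BJOT: BJO={G} ∩ T={G} → {G} (+0)
site 4, node FM: F={G} ∪ M={T} → {G,T} (+1)
site 4, node FMU: FM={G,T} ∩ U={G} → {G} (+0)
site 4, node BFJMOTU: BJOT={G} ∩ FMU={G} → {G} (+0)
site 5, node BO: B={A} ∪ O={G} → {A,G} (+1)
site 5, node BJO: BO={A,G} ∩ J={A} → {A} (+0)
site 5, node BJOT: BJO={A} ∪ T={C} → {A,C} (+1)
site 5, node FM: F={G} ∩ M={G} → {G} (+0)
site 5, node FMU: FM={G} ∪ U={T} → {G,T} (+1)
site 5, node BFJMOTU: BJOT={A,C} ∪ FMU={G,T} → {A,C,G,T} (+1)
per-site changes: [5, 4, 3, 3, 2, 4]; total = 21

3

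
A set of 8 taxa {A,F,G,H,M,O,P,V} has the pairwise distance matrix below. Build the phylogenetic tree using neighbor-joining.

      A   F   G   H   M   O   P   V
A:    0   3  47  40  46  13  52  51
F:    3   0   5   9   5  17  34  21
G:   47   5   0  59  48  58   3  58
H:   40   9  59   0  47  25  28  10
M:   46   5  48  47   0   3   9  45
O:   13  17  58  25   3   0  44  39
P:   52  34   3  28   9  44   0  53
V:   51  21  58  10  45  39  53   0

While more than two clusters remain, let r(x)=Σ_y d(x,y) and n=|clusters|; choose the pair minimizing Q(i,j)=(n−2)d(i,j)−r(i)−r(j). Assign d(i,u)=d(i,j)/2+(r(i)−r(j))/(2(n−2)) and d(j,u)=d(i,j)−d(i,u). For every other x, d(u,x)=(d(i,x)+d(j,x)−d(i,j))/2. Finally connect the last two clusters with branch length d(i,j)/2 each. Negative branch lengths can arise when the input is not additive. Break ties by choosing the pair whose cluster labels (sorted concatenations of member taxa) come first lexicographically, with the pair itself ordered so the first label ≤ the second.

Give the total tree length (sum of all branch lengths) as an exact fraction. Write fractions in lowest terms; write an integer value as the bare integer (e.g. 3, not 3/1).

321/4

step 1: merge (G,P) at d=3, Q=-483; branch lengths G→73/12, P→-37/12; new cluster GP
  updated: d(A,GP)=48, d(F,GP)=18, d(GP,H)=42, d(GP,M)=27, d(GP,O)=99/2, d(GP,V)=54
step 2: merge (H,V) at d=10, Q=-343; branch lengths H→3/10, V→97/10; new cluster HV
  updated: d(A,HV)=81/2, d(F,HV)=10, d(GP,HV)=43, d(HV,M)=41, d(HV,O)=27
step 3: merge (M,O) at d=3, Q=-439/2; branch lengths M→49/16, O→-1/16; new cluster MO
  updated: d(A,MO)=28, d(F,MO)=19/2, d(GP,MO)=147/4, d(HV,MO)=65/2
step 4: merge (A,F) at d=3, Q=-151; branch lengths A→44/3, F→-35/3; new cluster AF
  updated: d(AF,GP)=63/2, d(AF,HV)=95/4, d(AF,MO)=69/4
step 5: merge (AF,MO) at d=69/4, Q=-249/2; branch lengths AF→41/8, MO→97/8; new cluster AFMO
  updated: d(AFMO,GP)=51/2, d(AFMO,HV)=39/2
step 6: merge (AFMO,GP) at d=51/2, Q=-88; branch lengths AFMO→1, GP→49/2; new cluster AFGMOP
  updated: d(AFGMOP,HV)=37/2
step 7: merge (AFGMOP,HV) at d=37/2; branch lengths AFGMOP→37/4, HV→37/4; new cluster AFGHMOPV
final tree: ((((A:44/3,F:-35/3):41/8,(M:49/16,O:-1/16):97/8):1,(G:73/12,P:-37/12):49/2):37/4,(H:3/10,V:97/10):37/4)
total length: 321/4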